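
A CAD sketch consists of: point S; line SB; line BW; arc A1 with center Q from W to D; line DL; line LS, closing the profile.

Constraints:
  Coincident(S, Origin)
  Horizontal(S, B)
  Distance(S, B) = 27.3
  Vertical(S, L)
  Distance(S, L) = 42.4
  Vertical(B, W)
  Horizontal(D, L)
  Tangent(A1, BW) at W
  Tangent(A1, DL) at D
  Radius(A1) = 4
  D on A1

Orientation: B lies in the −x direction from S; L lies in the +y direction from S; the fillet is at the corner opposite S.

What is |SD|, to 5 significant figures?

48.380

The virtual corner opposite S is at (-27.300, 42.400). The tangent condition forces QW to be normal to BW and since A1 is tangent to DL there, QD ⟂ DL, with radius 4.0, so the center Q sits 4.0 in from both sides at Q = (-23.300, 38.400). That places the tangent points at W = (-27.300, 38.400) on BW and D = (-23.300, 42.400) on DL. Then |SD| = |D − S| = 48.380.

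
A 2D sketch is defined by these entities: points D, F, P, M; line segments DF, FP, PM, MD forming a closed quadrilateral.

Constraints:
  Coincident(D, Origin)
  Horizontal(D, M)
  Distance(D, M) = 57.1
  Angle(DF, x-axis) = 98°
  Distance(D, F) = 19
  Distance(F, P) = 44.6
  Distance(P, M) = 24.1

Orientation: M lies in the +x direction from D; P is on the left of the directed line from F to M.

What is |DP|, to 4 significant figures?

45.95

D is at the origin; DM is horizontal with |DM| = 57.1 and M in +x, so M = (57.1, 0). DF runs at 98.0° with |DF| = 19.0, so F = (-2.644, 18.82). P is determined by |FP| = 44.6 and |PM| = 24.1 together: it lies at the intersection of circle(F, 44.6) and circle(M, 24.1). With |FM| = 62.64, the foot of the radical line on FM is 42.56 from F and the perpendicular offset is √(44.6² − 42.56²) = 13.33. Taking the left-of-FM solution: P = (41.96, 18.75).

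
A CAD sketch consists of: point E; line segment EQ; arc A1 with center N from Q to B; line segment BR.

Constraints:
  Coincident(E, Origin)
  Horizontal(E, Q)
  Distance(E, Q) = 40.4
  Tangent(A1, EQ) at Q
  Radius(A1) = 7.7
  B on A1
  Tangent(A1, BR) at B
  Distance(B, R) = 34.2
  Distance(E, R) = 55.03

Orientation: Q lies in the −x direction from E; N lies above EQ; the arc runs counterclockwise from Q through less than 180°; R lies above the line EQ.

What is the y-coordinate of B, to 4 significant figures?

8.243

E is at the origin; E and Q share the same y with |EQ| = 40.4 and Q on the −x side, so Q = (-40.40, 0.000). A1 meets EQ tangentially, so NQ is at right angles to EQ, so N = Q + (0, 7.7) = (-40.40, 7.700). Since NB ⟂ BR (tangency), |NR| = √(7.7² + 34.2²) = 35.06 regardless of where B sits on A1. So R lies on both circle(E, 55.03) and circle(N, 35.06); the above-EQ intersection is R = (-35.13, 42.36). B is the foot of the tangent from R: B = (-32.72, 8.243).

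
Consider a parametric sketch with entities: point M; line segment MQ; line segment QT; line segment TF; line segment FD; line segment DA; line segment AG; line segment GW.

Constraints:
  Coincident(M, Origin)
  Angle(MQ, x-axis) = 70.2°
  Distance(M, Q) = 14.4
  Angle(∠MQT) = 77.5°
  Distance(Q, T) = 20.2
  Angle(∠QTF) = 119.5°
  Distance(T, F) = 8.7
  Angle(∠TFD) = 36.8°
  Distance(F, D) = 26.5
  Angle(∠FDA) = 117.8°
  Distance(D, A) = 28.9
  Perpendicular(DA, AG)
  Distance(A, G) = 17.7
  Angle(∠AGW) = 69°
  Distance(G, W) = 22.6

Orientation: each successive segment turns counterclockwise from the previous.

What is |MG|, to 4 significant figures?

48.91

M is at the origin; MQ runs at 70.2° with length 14.4, so Q = (4.878, 13.55). ∠MQT = 77.5° gives QT at 172.7° from the x-axis; with |QT| = 20.2, T = (-15.16, 16.12). ∠QTF = 119.5° gives TF at -126.8° from the x-axis; with |TF| = 8.7, F = (-20.37, 9.149). ∠TFD = 36.8° gives FD at 16.40° from the x-axis; with |FD| = 26.5, D = (5.052, 16.63). ∠FDA = 117.8° gives DA at 78.60° from the x-axis; with |DA| = 28.9, A = (10.76, 44.96). The perpendicularity gives AG at right angles to DA, so AG runs at 168.6°; with |AG| = 17.7, G = (-6.587, 48.46). Then |MG| = |G − M| = 48.91.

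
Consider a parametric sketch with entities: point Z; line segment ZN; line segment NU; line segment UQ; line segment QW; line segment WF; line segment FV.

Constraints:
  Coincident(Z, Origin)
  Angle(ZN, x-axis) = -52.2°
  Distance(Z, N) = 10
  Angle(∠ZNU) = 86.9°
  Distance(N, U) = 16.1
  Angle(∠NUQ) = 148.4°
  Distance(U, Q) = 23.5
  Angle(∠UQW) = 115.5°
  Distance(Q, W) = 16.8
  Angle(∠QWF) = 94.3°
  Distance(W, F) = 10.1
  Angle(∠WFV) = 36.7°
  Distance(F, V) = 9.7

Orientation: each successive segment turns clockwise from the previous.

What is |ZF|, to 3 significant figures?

30.2

Z is at the origin; ZN runs at -52.2° with length 10.0, so N = (6.13, -7.90). ∠ZNU = 86.9° gives NU at -145° from the x-axis; with |NU| = 16.1, U = (-7.11, -17.1). ∠NUQ = 148.4° gives UQ at -177° from the x-axis; with |UQ| = 23.5, Q = (-30.6, -18.3). ∠UQW = 115.5° gives QW at 119° from the x-axis; with |QW| = 16.8, W = (-38.6, -3.59). ∠QWF = 94.3° gives WF at 32.9° from the x-axis; with |WF| = 10.1, F = (-30.1, 1.90). Then |ZF| = |F − Z| = 30.2.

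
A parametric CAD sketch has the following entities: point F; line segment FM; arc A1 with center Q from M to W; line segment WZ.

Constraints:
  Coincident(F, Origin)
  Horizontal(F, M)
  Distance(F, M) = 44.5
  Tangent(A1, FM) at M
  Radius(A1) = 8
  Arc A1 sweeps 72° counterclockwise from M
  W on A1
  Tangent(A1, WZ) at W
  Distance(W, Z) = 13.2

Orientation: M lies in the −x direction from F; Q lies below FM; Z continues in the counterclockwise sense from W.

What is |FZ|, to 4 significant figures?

59.03

On A1, M sits at bearing 90° from Q; a 72° counterclockwise sweep puts W at bearing 162°, so W = Q + 8.0·(cos 162°, sin 162°) = (-52.11, -5.528). The tangent condition forces QW to be normal to WZ, so WZ runs along (−sin 162°, cos 162°); with |WZ| = 13.2, Z = (-56.19, -18.08). Then |FZ| = |Z − F| = 59.03.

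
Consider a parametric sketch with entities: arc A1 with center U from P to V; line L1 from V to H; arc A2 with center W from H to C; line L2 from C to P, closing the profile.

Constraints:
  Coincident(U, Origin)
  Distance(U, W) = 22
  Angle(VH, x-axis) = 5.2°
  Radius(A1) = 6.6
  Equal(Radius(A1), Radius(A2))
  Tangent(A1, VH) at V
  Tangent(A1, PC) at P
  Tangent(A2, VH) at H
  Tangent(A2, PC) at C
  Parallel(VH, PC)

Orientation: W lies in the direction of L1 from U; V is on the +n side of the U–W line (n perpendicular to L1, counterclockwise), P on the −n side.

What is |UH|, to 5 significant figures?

22.969

Tangency of A1 to both parallel lines with radius 6.6 puts V and P at U ± 6.6·n: V = (-0.59818, 6.5728), P = (0.59818, -6.5728). Equal radii place H and C the same way about W: H = W + 6.6·n = (21.311, 8.5668), C = W − 6.6·n = (22.508, -4.5789). Then |UH| = |H − U| = 22.969.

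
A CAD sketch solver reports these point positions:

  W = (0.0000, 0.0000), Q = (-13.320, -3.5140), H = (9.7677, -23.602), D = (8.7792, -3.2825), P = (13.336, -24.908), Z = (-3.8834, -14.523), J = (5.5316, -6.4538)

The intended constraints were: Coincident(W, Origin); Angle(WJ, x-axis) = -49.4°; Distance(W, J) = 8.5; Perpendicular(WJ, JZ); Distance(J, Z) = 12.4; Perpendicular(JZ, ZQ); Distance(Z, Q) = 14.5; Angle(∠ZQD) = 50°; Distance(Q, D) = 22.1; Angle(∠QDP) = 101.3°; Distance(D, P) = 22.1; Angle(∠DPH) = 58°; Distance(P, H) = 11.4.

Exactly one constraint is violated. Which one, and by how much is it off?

Distance(P, H) = 11.4 — off by 7.60.

W = (0.00, 0.00) ✓; WJ at -49.40° ✓; |WJ| = 8.500 ✓; ∠(WJ, JZ) = 90.00° ✓; |JZ| = 12.40 ✓; ∠(JZ, ZQ) = 90.00° ✓; |ZQ| = 14.50 ✓; ∠ZQD = 50.00° ✓; |QD| = 22.10 ✓; ∠QDP = 101.3° ✓; |DP| = 22.10 ✓; ∠DPH = 58.00° ✓; |PH| = 3.800 ✗.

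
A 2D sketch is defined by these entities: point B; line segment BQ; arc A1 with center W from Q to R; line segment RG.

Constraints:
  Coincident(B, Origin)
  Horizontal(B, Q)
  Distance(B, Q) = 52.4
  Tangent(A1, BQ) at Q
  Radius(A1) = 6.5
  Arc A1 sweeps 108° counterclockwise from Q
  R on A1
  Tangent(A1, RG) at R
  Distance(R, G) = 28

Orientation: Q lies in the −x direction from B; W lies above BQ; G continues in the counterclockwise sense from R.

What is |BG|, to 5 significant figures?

65.157

B is at the origin; BQ is horizontal with |BQ| = 52.4 and Q on the −x side, so Q = (-52.400, 0.0000). Tangency of A1 to BQ means the radius WQ is perpendicular to BQ, so W = Q + (0, 6.5) = (-52.400, 6.5000). On A1, Q sits at bearing -90° from W; a 108° counterclockwise sweep puts R at bearing 18°, so R = W + 6.5·(cos 18°, sin 18°) = (-46.218, 8.5086). A1 meets RG tangentially, so WR is at right angles to RG, so RG runs along (−sin 18°, cos 18°); with |RG| = 28.0, G = (-54.871, 35.138). Then |BG| = |G − B| = 65.157.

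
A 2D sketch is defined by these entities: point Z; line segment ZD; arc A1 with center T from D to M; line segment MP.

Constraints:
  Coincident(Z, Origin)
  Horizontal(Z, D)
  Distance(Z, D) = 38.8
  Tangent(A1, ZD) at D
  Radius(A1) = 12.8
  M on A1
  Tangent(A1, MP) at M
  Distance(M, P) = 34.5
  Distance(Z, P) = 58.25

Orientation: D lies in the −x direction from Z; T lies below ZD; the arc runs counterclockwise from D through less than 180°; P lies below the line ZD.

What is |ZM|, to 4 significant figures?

53.40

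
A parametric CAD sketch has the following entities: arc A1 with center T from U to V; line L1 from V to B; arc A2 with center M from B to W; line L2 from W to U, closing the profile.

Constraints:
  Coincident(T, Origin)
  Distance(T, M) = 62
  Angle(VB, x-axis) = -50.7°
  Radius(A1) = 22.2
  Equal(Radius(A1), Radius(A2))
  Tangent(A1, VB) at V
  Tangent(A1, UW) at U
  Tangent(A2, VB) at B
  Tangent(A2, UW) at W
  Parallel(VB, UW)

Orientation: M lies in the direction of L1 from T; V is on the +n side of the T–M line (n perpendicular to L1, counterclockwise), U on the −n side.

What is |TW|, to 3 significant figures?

65.9

The slot axis is L1's direction at -50.7°, so u = (cos -50.7°, sin -50.7°) = (0.633, -0.774) and n = (−sin -50.7°, cos -50.7°) = (0.774, 0.633). T is at the origin and M lies 62.0 along u from T, so M = 62.0·u = (39.3, -48.0). Tangency of A1 to both parallel lines with radius 22.2 puts V and U at T ± 22.2·n: V = (17.2, 14.1), U = (-17.2, -14.1). Equal radii place B and W the same way about M: B = M + 22.2·n = (56.4, -33.9), W = M − 22.2·n = (22.1, -62.0). Then |TW| = |W − T| = 65.9.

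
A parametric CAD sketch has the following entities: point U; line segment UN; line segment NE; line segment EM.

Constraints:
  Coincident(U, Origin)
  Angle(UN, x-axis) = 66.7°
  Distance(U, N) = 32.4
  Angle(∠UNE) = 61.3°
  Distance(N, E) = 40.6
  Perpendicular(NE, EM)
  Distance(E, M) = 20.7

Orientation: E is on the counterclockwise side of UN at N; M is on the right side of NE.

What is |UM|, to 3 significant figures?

55.1

U is at the origin; UN runs at 66.7° with length 32.4, so N = 32.4·(cos 66.7°, sin 66.7°) = (12.8, 29.8). ∠UNE = 61.3°, so NE runs at 66.7° + (180° − 61.3°) = 185° from the x-axis; with |NE| = 40.6, E = N + 40.6·(cos 185°, sin 185°) = (-27.6, 25.9). NE ⟂ EM; with |EM| = 20.7 on the right of NE, M = E + 20.7·(-0.0941, 0.996) = (-29.6, 46.5). Then |UM| = |M − U| = 55.1.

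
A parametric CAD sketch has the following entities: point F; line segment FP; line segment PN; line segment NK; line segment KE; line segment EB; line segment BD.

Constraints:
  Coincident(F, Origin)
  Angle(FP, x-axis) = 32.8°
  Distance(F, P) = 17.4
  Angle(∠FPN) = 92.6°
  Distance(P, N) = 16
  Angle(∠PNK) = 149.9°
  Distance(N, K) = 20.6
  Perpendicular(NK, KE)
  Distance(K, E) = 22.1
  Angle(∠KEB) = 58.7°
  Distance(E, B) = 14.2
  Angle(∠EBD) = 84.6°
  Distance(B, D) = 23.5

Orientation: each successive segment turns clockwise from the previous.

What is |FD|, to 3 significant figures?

39.5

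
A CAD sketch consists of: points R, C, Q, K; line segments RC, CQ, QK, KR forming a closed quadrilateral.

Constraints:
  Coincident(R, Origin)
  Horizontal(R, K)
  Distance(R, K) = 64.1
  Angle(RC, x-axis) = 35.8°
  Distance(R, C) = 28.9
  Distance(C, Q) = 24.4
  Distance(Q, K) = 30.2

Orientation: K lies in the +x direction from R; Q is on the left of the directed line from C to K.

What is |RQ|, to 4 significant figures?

52.69

Checks: |CQ| = 24.40 ✓; |QK| = 30.20 ✓.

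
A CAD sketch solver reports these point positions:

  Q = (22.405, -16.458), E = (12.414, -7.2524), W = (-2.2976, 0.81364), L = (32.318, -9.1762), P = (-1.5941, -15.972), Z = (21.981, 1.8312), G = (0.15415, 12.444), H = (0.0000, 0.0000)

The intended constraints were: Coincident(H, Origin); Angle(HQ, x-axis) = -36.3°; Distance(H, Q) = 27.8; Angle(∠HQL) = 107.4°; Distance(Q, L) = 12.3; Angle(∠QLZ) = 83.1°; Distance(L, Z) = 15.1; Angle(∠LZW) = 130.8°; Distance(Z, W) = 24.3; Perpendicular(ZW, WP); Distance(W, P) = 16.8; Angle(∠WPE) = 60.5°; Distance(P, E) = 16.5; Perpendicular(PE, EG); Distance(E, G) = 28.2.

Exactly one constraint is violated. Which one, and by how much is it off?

Distance(E, G) = 28.2 — off by 5.00.

H = (0.00, 0.00) ✓; HQ at -36.30° ✓; |HQ| = 27.80 ✓; ∠HQL = 107.4° ✓; |QL| = 12.30 ✓; ∠QLZ = 83.10° ✓; |LZ| = 15.10 ✓; ∠LZW = 130.8° ✓; |ZW| = 24.30 ✓; ∠(ZW, WP) = 90.00° ✓; |WP| = 16.80 ✓; ∠WPE = 60.50° ✓; |PE| = 16.50 ✓; ∠(PE, EG) = 90.00° ✓; |EG| = 23.20 ✗.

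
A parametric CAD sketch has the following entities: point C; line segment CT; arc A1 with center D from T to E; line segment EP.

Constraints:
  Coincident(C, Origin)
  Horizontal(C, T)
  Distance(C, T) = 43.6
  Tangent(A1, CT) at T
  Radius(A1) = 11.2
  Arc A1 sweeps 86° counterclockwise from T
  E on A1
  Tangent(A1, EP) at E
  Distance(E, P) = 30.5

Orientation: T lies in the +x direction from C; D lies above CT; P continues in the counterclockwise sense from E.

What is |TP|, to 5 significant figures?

42.955

C is at the origin; C and T share the same y with |CT| = 43.6 and T on the +x side, so T = (43.600, 0.0000). A1 meets CT tangentially, so DT is at right angles to CT, so D = T + (0, 11.2) = (43.600, 11.200). On A1, T sits at bearing -90° from D; an 86° counterclockwise sweep puts E at bearing -4°, so E = D + 11.2·(cos -4°, sin -4°) = (54.773, 10.419). Since A1 is tangent to EP there, DE ⟂ EP, so EP runs along (−sin -4°, cos -4°); with |EP| = 30.5, P = (56.900, 40.844). Then |TP| = |P − T| = 42.955.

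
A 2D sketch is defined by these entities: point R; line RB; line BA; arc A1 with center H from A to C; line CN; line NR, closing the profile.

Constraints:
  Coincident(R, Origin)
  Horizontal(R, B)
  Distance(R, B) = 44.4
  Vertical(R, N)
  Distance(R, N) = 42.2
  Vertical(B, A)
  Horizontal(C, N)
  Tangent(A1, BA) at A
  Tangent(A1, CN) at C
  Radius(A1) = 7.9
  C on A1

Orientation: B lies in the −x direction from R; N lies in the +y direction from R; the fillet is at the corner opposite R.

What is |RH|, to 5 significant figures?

50.087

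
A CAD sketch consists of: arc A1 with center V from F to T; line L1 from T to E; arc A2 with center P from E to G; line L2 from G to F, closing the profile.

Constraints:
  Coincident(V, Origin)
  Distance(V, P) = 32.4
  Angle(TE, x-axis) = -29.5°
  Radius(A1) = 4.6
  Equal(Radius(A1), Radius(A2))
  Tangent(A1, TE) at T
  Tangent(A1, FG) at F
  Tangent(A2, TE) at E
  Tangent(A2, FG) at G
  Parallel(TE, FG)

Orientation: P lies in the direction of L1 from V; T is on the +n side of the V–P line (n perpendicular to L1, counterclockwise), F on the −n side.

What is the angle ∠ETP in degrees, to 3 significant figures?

8.08°

The slot axis is L1's direction at -29.5°, so u = (cos -29.5°, sin -29.5°) = (0.870, -0.492) and n = (−sin -29.5°, cos -29.5°) = (0.492, 0.870). V is at the origin and P lies 32.4 along u from V, so P = 32.4·u = (28.2, -16.0). Tangency of A1 to both parallel lines with radius 4.6 puts T and F at V ± 4.6·n: T = (2.27, 4.00), F = (-2.27, -4.00). Equal radii place E and G the same way about P: E = P + 4.6·n = (30.5, -12.0), G = P − 4.6·n = (25.9, -20.0). Then cos ∠ETP = TE·TP / (|TE||TP|), giving 8.08°.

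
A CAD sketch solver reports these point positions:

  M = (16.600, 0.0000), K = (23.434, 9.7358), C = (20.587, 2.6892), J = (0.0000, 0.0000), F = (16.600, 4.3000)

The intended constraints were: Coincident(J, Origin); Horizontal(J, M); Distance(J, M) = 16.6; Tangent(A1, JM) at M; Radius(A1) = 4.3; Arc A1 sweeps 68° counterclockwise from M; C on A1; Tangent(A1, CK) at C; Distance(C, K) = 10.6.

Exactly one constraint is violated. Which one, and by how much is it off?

Distance(C, K) = 10.6 — off by 3.00.

J = (0.00, 0.00) ✓; J.y = 0.00, M.y = 0.00 ✓; |JM| = 16.60 ✓; ∠(FM, MJ) = 90.00° ✓; |FM| = 4.300 ✓; bearing(F→C) − bearing(F→M) = 68.00° ✓; |FC| = 4.300 ✓; ∠(FC, CK) = 90.00° ✓; |CK| = 7.600 ✗.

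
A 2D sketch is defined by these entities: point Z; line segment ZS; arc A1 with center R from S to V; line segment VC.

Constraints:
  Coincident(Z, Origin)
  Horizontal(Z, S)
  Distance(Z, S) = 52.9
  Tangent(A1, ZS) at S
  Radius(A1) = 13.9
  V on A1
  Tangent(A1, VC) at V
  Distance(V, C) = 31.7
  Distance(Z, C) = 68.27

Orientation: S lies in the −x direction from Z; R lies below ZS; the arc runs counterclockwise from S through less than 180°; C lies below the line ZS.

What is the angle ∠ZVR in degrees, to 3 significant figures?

13.2°

Z is at the origin; Z and S share the same y with |ZS| = 52.9 and S on the −x side, so S = (-52.9, 0.00). Since A1 is tangent to ZS there, RS ⟂ ZS, so R = S + (0, -13.9) = (-52.9, -13.9). Since RV ⟂ VC (tangency), |RC| = √(13.9² + 31.7²) = 34.6 regardless of where V sits on A1. So C lies on both circle(Z, 68.27) and circle(R, 34.6); the below-ZS intersection is C = (-48.3, -48.2). V is the foot of the tangent from C: V = (-64.8, -21.1).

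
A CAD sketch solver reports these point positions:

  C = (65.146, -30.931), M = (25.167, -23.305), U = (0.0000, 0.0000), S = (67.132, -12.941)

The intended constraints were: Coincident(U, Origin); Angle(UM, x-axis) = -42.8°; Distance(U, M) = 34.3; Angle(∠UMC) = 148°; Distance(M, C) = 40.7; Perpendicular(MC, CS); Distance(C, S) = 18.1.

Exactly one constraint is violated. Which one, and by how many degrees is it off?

Perpendicular(MC, CS) — off by 4.50°.

U = (0.00, 0.00) ✓; UM at -42.80° ✓; |UM| = 34.30 ✓; ∠UMC = 148.0° ✓; |MC| = 40.70 ✓; ∠(MC, CS) = 94.50° ✗; |CS| = 18.10 ✓.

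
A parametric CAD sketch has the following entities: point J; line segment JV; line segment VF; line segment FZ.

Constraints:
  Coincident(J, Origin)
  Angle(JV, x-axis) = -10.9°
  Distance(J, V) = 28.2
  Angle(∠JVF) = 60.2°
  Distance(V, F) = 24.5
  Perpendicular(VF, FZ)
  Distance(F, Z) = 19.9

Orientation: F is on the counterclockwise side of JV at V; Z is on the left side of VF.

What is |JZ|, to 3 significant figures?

11.4

J is at the origin; JV runs at -10.9° with length 28.2, so V = 28.2·(cos -10.9°, sin -10.9°) = (27.7, -5.33). ∠JVF = 60.2°, so VF runs at -10.9° + (180° − 60.2°) = 109° from the x-axis; with |VF| = 24.5, F = V + 24.5·(cos 109°, sin 109°) = (19.8, 17.8). VF ⟂ FZ; with |FZ| = 19.9 on the left of VF, Z = F + 19.9·(-0.946, -0.324) = (0.928, 11.4). Then |JZ| = |Z − J| = 11.4.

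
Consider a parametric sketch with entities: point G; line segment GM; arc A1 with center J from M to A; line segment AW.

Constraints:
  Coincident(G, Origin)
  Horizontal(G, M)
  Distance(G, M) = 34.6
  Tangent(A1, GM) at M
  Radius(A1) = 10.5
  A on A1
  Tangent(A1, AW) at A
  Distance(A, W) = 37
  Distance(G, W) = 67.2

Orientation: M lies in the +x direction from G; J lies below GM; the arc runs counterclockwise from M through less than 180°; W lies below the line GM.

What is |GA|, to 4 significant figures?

31.22

G is at the origin; GM is horizontal with |GM| = 34.6 and M on the +x side, so M = (34.60, 0.000). The tangent condition forces JM to be normal to GM, so J = M + (0, -10.5) = (34.60, -10.50). Since JA ⟂ AW (tangency), |JW| = √(10.5² + 37.0²) = 38.46 regardless of where A sits on A1. So W lies on both circle(G, 67.2) and circle(J, 38.46); the below-GM intersection is W = (48.73, -46.27). A is the foot of the tangent from W: A = (26.26, -16.88).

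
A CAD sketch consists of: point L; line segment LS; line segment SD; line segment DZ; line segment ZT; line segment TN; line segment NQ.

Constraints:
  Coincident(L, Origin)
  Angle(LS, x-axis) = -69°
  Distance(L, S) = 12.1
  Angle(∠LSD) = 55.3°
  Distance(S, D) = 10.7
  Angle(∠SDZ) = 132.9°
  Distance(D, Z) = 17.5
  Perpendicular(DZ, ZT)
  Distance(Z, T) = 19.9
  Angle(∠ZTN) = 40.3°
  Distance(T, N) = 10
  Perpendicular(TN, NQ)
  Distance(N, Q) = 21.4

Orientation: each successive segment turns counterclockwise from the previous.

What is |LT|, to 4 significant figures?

16.46

L is at the origin; LS runs at -69.0° with length 12.1, so S = (4.336, -11.30). ∠LSD = 55.3° gives SD at 55.70° from the x-axis; with |SD| = 10.7, D = (10.37, -2.457). ∠SDZ = 132.9° gives DZ at 102.8° from the x-axis; with |DZ| = 17.5, Z = (6.489, 14.61). DZ ⟂ ZT, so ZT runs at -167.2°; with |ZT| = 19.9, T = (-12.92, 10.20). Then |LT| = |T − L| = 16.46.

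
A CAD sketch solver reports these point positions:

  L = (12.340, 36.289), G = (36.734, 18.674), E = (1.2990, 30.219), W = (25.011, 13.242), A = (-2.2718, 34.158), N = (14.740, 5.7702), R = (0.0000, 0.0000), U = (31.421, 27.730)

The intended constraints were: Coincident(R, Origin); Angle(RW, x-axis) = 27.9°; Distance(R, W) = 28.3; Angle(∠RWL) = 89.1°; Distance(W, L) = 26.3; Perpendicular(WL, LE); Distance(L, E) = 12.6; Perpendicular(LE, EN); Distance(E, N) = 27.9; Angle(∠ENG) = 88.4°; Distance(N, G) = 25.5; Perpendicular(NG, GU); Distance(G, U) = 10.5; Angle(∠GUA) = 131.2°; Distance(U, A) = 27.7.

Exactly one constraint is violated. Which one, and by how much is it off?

Distance(U, A) = 27.7 — off by 6.60.

R = (0.00, 0.00) ✓; RW at 27.90° ✓; |RW| = 28.30 ✓; ∠RWL = 89.10° ✓; |WL| = 26.30 ✓; ∠(WL, LE) = 90.00° ✓; |LE| = 12.60 ✓; ∠(LE, EN) = 90.00° ✓; |EN| = 27.90 ✓; ∠ENG = 88.40° ✓; |NG| = 25.50 ✓; ∠(NG, GU) = 90.00° ✓; |GU| = 10.50 ✓; ∠GUA = 131.2° ✓; |UA| = 34.30 ✗.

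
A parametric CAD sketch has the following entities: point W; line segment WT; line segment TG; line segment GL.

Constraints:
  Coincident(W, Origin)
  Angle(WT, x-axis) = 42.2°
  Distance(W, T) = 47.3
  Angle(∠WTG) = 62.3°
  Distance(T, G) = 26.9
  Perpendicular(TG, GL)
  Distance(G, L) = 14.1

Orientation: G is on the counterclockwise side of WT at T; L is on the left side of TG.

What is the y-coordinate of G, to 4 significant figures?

41.02

W is at the origin; WT runs at 42.2° with length 47.3, so T = 47.3·(cos 42.2°, sin 42.2°) = (35.04, 31.77). ∠WTG = 62.3°, so TG runs at 42.2° + (180° − 62.3°) = 159.9° from the x-axis; with |TG| = 26.9, G = T + 26.9·(cos 159.9°, sin 159.9°) = (9.778, 41.02). So G.y = 41.02.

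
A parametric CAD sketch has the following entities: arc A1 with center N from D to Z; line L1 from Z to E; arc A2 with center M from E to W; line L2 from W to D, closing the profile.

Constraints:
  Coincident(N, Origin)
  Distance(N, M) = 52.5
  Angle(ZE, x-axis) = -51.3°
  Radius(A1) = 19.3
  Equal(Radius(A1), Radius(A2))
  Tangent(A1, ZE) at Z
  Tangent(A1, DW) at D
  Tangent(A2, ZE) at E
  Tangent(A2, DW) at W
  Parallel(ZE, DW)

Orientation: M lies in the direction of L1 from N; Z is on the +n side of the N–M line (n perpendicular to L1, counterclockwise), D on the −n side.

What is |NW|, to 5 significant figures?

55.935

Tangency of A1 to both parallel lines with radius 19.3 puts Z and D at N ± 19.3·n: Z = (15.062, 12.067), D = (-15.062, -12.067). Equal radii place E and W the same way about M: E = M + 19.3·n = (47.888, -28.905), W = M − 19.3·n = (17.763, -53.040). Then |NW| = |W − N| = 55.935.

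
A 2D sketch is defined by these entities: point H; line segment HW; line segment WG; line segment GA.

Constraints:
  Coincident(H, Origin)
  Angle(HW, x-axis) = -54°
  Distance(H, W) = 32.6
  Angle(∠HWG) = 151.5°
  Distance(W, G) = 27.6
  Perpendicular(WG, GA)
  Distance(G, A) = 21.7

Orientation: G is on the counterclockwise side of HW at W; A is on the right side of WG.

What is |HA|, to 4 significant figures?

67.47

∠HWG = 151.5°, so WG runs at -54.0° + (180° − 151.5°) = -25.50° from the x-axis; with |WG| = 27.6, G = W + 27.6·(cos -25.50°, sin -25.50°) = (44.07, -38.26). WG ⟂ GA; with |GA| = 21.7 on the right of WG, A = G + 21.7·(-0.4305, -0.9026) = (34.73, -57.84). Then |HA| = |A − H| = 67.47.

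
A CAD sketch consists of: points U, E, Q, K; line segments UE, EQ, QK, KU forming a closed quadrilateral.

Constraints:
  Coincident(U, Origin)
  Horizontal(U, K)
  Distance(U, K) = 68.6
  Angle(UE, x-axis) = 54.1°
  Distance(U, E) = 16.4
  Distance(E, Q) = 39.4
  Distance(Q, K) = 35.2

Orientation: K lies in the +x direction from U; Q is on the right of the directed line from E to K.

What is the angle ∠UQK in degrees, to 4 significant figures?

132.0°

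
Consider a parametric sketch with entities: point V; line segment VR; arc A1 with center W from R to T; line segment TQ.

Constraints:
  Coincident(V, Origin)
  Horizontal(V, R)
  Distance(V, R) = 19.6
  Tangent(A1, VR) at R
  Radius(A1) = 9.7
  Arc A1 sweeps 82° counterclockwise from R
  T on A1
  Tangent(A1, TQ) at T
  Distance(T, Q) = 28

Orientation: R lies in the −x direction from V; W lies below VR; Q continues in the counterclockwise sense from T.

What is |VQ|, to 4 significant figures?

48.96

On A1, R sits at bearing 90° from W; an 82° counterclockwise sweep puts T at bearing 172°, so T = W + 9.7·(cos 172°, sin 172°) = (-29.21, -8.350). Since A1 is tangent to TQ there, WT ⟂ TQ, so TQ runs along (−sin 172°, cos 172°); with |TQ| = 28.0, Q = (-33.10, -36.08). Then |VQ| = |Q − V| = 48.96.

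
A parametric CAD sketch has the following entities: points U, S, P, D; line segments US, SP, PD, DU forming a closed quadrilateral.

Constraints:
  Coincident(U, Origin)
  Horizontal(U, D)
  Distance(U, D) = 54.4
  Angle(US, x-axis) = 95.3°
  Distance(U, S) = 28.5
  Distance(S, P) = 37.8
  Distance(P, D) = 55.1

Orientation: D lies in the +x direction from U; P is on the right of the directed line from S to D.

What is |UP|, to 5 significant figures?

9.3238

Checks: |SP| = 37.80 ✓; |PD| = 55.10 ✓.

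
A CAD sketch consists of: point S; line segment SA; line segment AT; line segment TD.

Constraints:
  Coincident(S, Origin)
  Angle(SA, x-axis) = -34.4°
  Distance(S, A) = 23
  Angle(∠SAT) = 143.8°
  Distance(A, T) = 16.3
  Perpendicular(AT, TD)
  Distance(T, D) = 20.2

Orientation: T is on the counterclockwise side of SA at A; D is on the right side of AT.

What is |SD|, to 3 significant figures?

48.5

S is at the origin; SA runs at -34.4° with length 23.0, so A = 23.0·(cos -34.4°, sin -34.4°) = (19.0, -13.0). ∠SAT = 143.8°, so AT runs at -34.4° + (180° − 143.8°) = 1.80° from the x-axis; with |AT| = 16.3, T = A + 16.3·(cos 1.80°, sin 1.80°) = (35.3, -12.5). AT is perpendicular to TD; with |TD| = 20.2 on the right of AT, D = T + 20.2·(0.0314, -1.00) = (35.9, -32.7). Then |SD| = |D − S| = 48.5.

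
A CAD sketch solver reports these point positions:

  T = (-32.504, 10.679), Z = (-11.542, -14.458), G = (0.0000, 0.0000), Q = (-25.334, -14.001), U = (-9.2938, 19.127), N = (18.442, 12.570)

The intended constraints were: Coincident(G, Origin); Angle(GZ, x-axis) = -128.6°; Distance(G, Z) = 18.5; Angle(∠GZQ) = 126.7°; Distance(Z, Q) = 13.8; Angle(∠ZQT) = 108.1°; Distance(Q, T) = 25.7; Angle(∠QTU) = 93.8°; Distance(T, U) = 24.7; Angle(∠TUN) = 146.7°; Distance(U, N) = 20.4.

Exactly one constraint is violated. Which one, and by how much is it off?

Distance(U, N) = 20.4 — off by 8.10.

G = (0.00, 0.00) ✓; GZ at -128.6° ✓; |GZ| = 18.50 ✓; ∠GZQ = 126.7° ✓; |ZQ| = 13.80 ✓; ∠ZQT = 108.1° ✓; |QT| = 25.70 ✓; ∠QTU = 93.80° ✓; |TU| = 24.70 ✓; ∠TUN = 146.7° ✓; |UN| = 28.50 ✗.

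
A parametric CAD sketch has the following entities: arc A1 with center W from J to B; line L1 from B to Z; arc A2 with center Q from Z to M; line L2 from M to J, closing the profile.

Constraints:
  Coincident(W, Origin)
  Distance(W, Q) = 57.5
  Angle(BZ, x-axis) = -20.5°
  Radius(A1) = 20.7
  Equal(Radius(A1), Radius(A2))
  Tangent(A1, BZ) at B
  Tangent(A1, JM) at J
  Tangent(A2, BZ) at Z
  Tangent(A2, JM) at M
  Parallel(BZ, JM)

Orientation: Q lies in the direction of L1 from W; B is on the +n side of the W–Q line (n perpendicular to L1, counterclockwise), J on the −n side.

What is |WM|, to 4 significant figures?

61.11

The slot axis is L1's direction at -20.5°, so u = (cos -20.5°, sin -20.5°) = (0.9367, -0.3502) and n = (−sin -20.5°, cos -20.5°) = (0.3502, 0.9367). W is at the origin and Q lies 57.5 along u from W, so Q = 57.5·u = (53.86, -20.14). Tangency of A1 to both parallel lines with radius 20.7 puts B and J at W ± 20.7·n: B = (7.249, 19.39), J = (-7.249, -19.39). Equal radii place Z and M the same way about Q: Z = Q + 20.7·n = (61.11, -0.7478), M = Q − 20.7·n = (46.61, -39.53). Then |WM| = |M − W| = 61.11.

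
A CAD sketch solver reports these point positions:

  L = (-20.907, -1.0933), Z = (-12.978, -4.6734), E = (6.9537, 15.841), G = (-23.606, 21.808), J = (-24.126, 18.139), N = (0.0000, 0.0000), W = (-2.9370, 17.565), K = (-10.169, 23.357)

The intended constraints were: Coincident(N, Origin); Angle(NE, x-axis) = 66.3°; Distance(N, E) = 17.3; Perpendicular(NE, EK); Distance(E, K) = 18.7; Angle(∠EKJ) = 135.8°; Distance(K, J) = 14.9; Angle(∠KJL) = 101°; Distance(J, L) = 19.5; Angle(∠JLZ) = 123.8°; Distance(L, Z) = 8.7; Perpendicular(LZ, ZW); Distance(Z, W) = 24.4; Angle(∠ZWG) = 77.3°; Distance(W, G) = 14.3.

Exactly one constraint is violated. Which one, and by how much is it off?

Distance(W, G) = 14.3 — off by 6.80.

N = (0.00, 0.00) ✓; NE at 66.30° ✓; |NE| = 17.30 ✓; ∠(NE, EK) = 90.00° ✓; |EK| = 18.70 ✓; ∠EKJ = 135.8° ✓; |KJ| = 14.90 ✓; ∠KJL = 101.0° ✓; |JL| = 19.50 ✓; ∠JLZ = 123.8° ✓; |LZ| = 8.700 ✓; ∠(LZ, ZW) = 90.00° ✓; |ZW| = 24.40 ✓; ∠ZWG = 77.30° ✓; |WG| = 21.10 ✗.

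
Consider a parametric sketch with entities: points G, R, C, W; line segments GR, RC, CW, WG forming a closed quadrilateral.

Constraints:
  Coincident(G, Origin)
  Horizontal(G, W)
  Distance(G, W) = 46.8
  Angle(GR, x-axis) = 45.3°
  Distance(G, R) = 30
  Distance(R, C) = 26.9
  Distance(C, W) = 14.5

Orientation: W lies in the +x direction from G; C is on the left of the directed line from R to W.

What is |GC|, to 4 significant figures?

49.30

G is at the origin; GW is horizontal with |GW| = 46.8 and W in +x, so W = (46.8, 0). GR runs at 45.3° with |GR| = 30.0, so R = (21.10, 21.32). C is determined by |RC| = 26.9 and |CW| = 14.5 together: it lies at the intersection of circle(R, 26.9) and circle(W, 14.5). With |RW| = 33.39, the foot of the radical line on RW is 24.38 from R and the perpendicular offset is √(26.9² − 24.38²) = 11.36. Taking the left-of-RW solution: C = (47.12, 14.50).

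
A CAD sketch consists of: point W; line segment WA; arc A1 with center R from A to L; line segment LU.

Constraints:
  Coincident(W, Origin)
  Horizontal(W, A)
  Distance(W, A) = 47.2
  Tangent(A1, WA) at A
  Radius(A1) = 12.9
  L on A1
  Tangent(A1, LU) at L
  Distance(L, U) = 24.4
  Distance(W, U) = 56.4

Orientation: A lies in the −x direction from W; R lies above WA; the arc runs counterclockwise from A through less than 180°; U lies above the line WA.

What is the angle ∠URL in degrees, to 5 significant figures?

62.135°

W is at the origin; W and A share the same y with |WA| = 47.2 and A on the −x side, so A = (-47.200, 0.0000). Tangency of A1 to WA means the radius RA is perpendicular to WA, so R = A + (0, 12.9) = (-47.200, 12.900). Since RL ⟂ LU (tangency), |RU| = √(12.9² + 24.4²) = 27.600 regardless of where L sits on A1. So U lies on both circle(W, 56.4) and circle(R, 27.600); the above-WA intersection is U = (-40.170, 39.590). L is the foot of the tangent from U: L = (-34.636, 15.826).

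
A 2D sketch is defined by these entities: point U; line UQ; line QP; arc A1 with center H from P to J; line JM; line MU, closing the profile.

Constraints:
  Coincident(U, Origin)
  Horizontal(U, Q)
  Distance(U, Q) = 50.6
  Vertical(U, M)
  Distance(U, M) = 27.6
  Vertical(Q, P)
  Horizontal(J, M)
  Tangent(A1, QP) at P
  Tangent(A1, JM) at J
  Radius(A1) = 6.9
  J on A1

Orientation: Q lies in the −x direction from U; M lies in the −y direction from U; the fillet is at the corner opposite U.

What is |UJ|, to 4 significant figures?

51.69

U is at the origin; U and Q share the same y with |UQ| = 50.6 and Q on the −x side, so Q = (-50.60, 0.000). U and M share the same x with |UM| = 27.6 and M on the −y side, so M = (0.000, -27.60). The virtual corner opposite U is at (-50.60, -27.60). A1 meets QP tangentially, so HP is at right angles to QP and since A1 is tangent to JM there, HJ ⟂ JM, with radius 6.9, so the center H sits 6.9 in from both sides at H = (-43.70, -20.70). That places the tangent points at P = (-50.60, -20.70) on QP and J = (-43.70, -27.60) on JM. Then |UJ| = |J − U| = 51.69.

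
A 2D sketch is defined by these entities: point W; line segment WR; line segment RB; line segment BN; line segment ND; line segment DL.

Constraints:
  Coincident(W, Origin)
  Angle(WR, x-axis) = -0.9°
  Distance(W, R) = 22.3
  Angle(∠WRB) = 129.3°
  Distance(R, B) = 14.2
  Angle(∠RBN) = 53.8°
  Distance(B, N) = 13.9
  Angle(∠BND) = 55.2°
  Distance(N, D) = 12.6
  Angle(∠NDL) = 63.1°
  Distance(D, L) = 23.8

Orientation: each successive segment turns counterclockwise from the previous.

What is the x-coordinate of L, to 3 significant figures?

36.8

W is at the origin; WR runs at -0.9° with length 22.3, so R = (22.3, -0.350). ∠WRB = 129.3° gives RB at 49.8° from the x-axis; with |RB| = 14.2, B = (31.5, 10.5). ∠RBN = 53.8° gives BN at 176° from the x-axis; with |BN| = 13.9, N = (17.6, 11.5). ∠BND = 55.2° gives ND at -59.2° from the x-axis; with |ND| = 12.6, D = (24.0, 0.642). ∠NDL = 63.1° gives DL at 57.7° from the x-axis; with |DL| = 23.8, L = (36.8, 20.8). So L.x = 36.8.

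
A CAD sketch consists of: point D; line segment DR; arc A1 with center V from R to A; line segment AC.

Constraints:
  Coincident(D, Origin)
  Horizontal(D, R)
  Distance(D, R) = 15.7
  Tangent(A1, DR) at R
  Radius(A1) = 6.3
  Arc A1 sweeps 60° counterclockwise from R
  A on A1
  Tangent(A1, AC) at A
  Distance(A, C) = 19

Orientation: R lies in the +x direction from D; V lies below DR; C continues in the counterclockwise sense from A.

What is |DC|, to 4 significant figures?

19.62

On A1, R sits at bearing 90° from V; a 60° counterclockwise sweep puts A at bearing 150°, so A = V + 6.3·(cos 150°, sin 150°) = (10.24, -3.150). A1 meets AC tangentially, so VA is at right angles to AC, so AC runs along (−sin 150°, cos 150°); with |AC| = 19.0, C = (0.7440, -19.60). Then |DC| = |C − D| = 19.62.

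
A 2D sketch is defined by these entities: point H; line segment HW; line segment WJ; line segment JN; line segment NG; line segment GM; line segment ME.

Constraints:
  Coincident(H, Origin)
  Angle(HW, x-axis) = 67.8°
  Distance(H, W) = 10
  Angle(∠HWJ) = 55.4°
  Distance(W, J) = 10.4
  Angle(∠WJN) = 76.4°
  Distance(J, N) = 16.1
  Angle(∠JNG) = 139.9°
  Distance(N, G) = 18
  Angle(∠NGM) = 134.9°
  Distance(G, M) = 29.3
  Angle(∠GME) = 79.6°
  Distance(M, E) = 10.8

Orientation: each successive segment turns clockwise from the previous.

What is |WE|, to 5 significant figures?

35.266

H is at the origin; HW runs at 67.8° with length 10.0, so W = (3.7784, 9.2587). ∠HWJ = 55.4° gives WJ at -56.800° from the x-axis; with |WJ| = 10.4, J = (9.4731, 0.55636). ∠WJN = 76.4° gives JN at -160.40° from the x-axis; with |JN| = 16.1, N = (-5.6941, -4.8444). ∠JNG = 139.9° gives NG at 159.50° from the x-axis; with |NG| = 18.0, G = (-22.554, 1.4593). ∠NGM = 134.9° gives GM at 114.40° from the x-axis; with |GM| = 29.3, M = (-34.658, 28.142). ∠GME = 79.6° gives ME at 14.000° from the x-axis; with |ME| = 10.8, E = (-24.179, 30.755). Then |WE| = |E − W| = 35.266.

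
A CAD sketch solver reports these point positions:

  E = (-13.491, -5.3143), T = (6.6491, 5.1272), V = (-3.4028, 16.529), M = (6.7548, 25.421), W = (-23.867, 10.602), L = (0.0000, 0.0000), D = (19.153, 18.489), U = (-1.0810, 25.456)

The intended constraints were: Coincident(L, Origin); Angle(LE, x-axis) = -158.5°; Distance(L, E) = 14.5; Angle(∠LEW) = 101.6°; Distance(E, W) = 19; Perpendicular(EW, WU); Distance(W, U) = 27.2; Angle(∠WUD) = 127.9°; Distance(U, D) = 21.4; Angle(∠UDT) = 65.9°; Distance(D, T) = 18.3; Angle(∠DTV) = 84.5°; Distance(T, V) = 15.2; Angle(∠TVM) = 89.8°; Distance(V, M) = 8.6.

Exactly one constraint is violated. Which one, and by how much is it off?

Distance(V, M) = 8.6 — off by 4.90.

L = (0.00, 0.00) ✓; LE at -158.5° ✓; |LE| = 14.50 ✓; ∠LEW = 101.6° ✓; |EW| = 19.00 ✓; ∠(EW, WU) = 90.00° ✓; |WU| = 27.20 ✓; ∠WUD = 127.9° ✓; |UD| = 21.40 ✓; ∠UDT = 65.90° ✓; |DT| = 18.30 ✓; ∠DTV = 84.50° ✓; |TV| = 15.20 ✓; ∠TVM = 89.80° ✓; |VM| = 13.50 ✗.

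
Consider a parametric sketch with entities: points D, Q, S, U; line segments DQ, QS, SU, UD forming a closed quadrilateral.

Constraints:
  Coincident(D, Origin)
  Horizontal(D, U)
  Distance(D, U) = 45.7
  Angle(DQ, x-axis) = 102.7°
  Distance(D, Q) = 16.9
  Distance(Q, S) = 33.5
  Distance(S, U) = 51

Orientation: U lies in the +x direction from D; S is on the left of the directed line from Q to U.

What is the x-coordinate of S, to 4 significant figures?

17.44

Checks: |QS| = 33.50 ✓; |SU| = 51.00 ✓.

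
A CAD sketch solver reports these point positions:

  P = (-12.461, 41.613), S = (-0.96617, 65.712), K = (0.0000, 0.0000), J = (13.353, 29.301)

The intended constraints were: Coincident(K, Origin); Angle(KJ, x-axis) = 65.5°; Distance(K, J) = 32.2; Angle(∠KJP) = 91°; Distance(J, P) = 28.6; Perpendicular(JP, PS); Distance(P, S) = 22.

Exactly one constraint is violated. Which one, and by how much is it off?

Distance(P, S) = 22 — off by 4.70.

K = (0.00, 0.00) ✓; KJ at 65.50° ✓; |KJ| = 32.20 ✓; ∠KJP = 91.00° ✓; |JP| = 28.60 ✓; ∠(JP, PS) = 90.00° ✓; |PS| = 26.70 ✗.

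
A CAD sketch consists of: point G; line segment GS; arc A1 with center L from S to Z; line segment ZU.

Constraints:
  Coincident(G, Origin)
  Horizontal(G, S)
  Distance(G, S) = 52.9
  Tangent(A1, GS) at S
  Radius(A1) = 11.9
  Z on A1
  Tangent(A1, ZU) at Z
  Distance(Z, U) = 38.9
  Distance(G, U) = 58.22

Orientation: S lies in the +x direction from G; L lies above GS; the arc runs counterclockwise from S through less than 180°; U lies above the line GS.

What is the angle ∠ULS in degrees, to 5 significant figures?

151.47°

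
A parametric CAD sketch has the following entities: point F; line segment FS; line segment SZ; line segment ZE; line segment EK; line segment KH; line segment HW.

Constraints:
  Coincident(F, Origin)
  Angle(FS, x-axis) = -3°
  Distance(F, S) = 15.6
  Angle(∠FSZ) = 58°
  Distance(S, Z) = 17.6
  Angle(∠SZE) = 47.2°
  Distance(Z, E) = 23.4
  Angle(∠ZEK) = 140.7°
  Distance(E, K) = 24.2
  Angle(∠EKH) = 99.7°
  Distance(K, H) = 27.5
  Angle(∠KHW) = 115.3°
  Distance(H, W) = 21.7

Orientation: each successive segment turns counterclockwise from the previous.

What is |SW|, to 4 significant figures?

25.21

∠EKH = 99.7° gives KH at 11.40° from the x-axis; with |KH| = 27.5, H = (35.41, -24.79). ∠KHW = 115.3° gives HW at 76.10° from the x-axis; with |HW| = 21.7, W = (40.62, -3.730). Then |SW| = |W − S| = 25.21.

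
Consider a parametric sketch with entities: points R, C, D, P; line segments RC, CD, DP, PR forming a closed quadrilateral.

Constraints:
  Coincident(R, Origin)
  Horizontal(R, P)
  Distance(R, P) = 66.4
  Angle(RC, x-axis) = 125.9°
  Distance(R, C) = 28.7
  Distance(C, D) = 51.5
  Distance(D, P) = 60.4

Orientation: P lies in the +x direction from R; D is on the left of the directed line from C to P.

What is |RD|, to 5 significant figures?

55.289

R is at the origin; RP is horizontal with |RP| = 66.4 and P in +x, so P = (66.4, 0). RC runs at 125.9° with |RC| = 28.7, so C = (-16.829, 23.248). D is determined by |CD| = 51.5 and |DP| = 60.4 together: it lies at the intersection of circle(C, 51.5) and circle(P, 60.4). With |CP| = 86.415, the foot of the radical line on CP is 37.445 from C and the perpendicular offset is √(51.5² − 37.445²) = 35.357. Taking the left-of-CP solution: D = (28.748, 47.228).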